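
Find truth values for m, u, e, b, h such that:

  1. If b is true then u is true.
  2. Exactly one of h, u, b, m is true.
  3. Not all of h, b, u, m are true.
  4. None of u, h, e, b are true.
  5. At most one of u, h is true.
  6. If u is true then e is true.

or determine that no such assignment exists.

m = True, u = False, e = False, b = False, h = False

  (1) b=F ⇒ u: vacuous ✓
  (2) {h, u, b, m}: 1 true — exactly one ✓
  (3) {h, b, u, m}: 1/4 true — not all ✓
  (4) {u, h, e, b}: 0 true — none ✓
  (5) {u, h}: 0 true — at most one ✓
  (6) u=F ⇒ e: vacuous ✓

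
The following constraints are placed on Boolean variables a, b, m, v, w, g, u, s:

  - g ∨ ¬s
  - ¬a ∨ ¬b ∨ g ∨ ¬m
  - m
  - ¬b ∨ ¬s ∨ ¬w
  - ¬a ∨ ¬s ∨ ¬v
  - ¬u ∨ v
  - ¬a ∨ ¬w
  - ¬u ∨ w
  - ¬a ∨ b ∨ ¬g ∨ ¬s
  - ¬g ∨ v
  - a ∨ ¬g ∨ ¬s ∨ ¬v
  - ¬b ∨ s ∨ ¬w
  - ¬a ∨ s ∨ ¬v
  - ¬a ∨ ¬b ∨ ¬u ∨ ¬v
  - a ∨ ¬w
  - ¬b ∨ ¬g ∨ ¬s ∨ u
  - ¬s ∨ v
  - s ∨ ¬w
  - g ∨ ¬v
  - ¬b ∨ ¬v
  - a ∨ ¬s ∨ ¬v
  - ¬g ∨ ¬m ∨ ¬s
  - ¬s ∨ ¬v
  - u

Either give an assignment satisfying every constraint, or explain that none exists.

Unsatisfiable — no assignment works.

Case m = True:
  (u) forces u = True.
  (¬u ∨ v) forces v = True.
  (¬u ∨ w) forces w = True.
  (¬a ∨ ¬w) forces a = False.
  Clause (a ∨ ¬w) is falsified — contradiction.
Case m = False:
  Clause (m) is falsified — contradiction.
Both cases fail, so the formula is unsatisfiable.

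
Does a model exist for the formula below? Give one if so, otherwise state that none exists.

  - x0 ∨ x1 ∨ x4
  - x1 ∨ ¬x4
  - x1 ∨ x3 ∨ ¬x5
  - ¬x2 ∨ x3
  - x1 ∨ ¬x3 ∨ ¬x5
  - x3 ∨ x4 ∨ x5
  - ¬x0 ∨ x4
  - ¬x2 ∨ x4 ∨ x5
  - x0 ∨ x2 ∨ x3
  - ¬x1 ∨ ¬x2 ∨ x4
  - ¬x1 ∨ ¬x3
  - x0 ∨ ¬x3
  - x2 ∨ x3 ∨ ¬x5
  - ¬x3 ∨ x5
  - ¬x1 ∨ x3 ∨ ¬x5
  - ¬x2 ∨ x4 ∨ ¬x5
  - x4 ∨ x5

Try x0 = False:
  (x0 ∨ ¬x3) forces x3 = False.
  (¬x2 ∨ x3) forces x2 = False.
  clause (x0 ∨ x2 ∨ x3) is falsified — backtrack.
So x0 = True.
  then (¬x0 ∨ x4) forces x4 = True.
  then (x1 ∨ ¬x4) forces x1 = True.
  then (¬x1 ∨ ¬x3) forces x3 = False.
  then (¬x1 ∨ x3 ∨ ¬x5) forces x5 = False.
  then (¬x2 ∨ x3) forces x2 = False.
All clauses satisfied.

x0 = True, x1 = True, x2 = False, x3 = False, x4 = True, x5 = False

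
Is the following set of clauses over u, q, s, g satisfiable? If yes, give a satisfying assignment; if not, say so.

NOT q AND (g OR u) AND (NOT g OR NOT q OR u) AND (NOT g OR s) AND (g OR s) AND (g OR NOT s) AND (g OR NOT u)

Unit clause (NOT q) forces q = False.
Set u = False.
  then (g OR u) forces g = True.
  then (NOT g OR s) forces s = True.
All clauses satisfied.

u=F; q=F; s=T; g=T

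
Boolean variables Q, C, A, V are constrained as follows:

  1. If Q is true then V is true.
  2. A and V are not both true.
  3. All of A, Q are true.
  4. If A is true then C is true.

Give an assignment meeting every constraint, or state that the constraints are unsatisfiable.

Case Q = True:
  (1) with Q=T forces V = True.
  (2) with V=T forces A = False.
  Constraint (3) is violated (A=F) — contradiction.
Case Q = False:
  Constraint (3) is violated (Q=F) — contradiction.
Both cases fail — unsatisfiable.

UNSATISFIABLE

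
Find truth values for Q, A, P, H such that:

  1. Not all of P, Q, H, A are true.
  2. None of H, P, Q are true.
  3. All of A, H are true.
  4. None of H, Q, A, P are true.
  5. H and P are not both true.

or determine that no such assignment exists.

No satisfying assignment exists.

Case A = True:
  Constraint (4) is violated (A=T) — contradiction.
Case A = False:
  Constraint (3) is violated (A=F) — contradiction.
Both cases fail — unsatisfiable.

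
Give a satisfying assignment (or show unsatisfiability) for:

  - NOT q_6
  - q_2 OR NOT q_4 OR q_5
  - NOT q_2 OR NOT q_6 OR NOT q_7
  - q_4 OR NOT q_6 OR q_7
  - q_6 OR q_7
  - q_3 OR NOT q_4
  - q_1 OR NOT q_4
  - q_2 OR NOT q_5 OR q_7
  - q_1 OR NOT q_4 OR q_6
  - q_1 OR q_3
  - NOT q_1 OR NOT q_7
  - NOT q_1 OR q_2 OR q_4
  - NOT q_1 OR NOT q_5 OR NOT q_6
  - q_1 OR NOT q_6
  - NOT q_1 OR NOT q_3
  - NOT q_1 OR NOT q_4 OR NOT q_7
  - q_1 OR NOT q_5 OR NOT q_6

q_1 = False, q_2 = True, q_3 = True, q_4 = False, q_5 = False, q_6 = False, q_7 = True

Unit clause (NOT q_6) forces q_6 = False.
In (q_6 OR q_7) only q_7 is left, so q_7 = True.
In (NOT q_1 OR NOT q_7) only NOT q_1 is left, so q_1 = False.
In (q_1 OR NOT q_4) only NOT q_4 is left, so q_4 = False.
In (q_1 OR q_3) only q_3 is left, so q_3 = True.
Set q_2 = True.
Set q_5 = False.
All clauses satisfied.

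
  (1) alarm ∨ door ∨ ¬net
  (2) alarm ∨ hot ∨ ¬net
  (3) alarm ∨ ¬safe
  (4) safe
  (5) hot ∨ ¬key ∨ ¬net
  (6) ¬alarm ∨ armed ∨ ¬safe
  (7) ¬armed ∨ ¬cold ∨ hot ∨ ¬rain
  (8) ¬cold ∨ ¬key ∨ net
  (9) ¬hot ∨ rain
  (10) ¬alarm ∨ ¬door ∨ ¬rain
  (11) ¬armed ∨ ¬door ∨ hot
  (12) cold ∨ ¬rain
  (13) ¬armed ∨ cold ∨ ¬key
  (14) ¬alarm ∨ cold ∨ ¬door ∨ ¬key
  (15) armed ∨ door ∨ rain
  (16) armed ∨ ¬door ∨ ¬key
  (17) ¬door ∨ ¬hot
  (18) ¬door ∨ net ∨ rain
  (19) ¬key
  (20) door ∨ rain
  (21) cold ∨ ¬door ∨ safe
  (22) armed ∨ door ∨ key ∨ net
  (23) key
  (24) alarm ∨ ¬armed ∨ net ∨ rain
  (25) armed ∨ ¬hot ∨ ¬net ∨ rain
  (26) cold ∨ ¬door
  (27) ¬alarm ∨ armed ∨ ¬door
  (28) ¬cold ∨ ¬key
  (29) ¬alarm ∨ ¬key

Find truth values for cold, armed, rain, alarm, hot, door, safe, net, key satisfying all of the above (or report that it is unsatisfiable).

UNSATISFIABLE

Case key = True:
  Clause (¬key) is falsified — contradiction.
Case key = False:
  Clause (key) is falsified — contradiction.
Both cases fail, so the formula is unsatisfiable.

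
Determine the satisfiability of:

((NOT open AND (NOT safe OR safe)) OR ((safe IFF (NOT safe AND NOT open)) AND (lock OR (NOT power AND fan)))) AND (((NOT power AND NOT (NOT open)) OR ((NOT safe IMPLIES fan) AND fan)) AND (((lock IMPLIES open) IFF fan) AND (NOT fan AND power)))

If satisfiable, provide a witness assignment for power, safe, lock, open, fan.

No satisfying assignment exists.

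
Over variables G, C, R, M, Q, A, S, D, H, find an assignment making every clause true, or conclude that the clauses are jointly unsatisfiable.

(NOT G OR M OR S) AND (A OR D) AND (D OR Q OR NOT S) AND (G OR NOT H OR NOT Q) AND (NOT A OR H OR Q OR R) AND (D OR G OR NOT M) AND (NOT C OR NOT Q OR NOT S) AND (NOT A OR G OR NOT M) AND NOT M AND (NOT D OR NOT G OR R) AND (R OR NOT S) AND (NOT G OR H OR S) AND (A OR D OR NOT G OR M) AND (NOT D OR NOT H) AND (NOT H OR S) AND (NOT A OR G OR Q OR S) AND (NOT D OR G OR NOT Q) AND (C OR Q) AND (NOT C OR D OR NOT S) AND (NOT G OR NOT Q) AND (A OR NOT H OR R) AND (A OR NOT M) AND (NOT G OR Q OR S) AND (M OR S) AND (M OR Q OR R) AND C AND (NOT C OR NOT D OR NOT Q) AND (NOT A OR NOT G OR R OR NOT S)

G = True, C = True, R = True, M = False, Q = False, A = False, S = True, D = True, H = False

Unit clause (NOT M) forces M = False.
In (M OR S) only S is left, so S = True.
Unit clause (C) forces C = True.
In (NOT C OR NOT Q OR NOT S) only NOT Q is left, so Q = False.
In (R OR NOT S) only R is left, so R = True.
In (NOT C OR D OR NOT S) only D is left, so D = True.
In (NOT D OR NOT H) only NOT H is left, so H = False.
Set G = True.
Set A = False.
All clauses satisfied.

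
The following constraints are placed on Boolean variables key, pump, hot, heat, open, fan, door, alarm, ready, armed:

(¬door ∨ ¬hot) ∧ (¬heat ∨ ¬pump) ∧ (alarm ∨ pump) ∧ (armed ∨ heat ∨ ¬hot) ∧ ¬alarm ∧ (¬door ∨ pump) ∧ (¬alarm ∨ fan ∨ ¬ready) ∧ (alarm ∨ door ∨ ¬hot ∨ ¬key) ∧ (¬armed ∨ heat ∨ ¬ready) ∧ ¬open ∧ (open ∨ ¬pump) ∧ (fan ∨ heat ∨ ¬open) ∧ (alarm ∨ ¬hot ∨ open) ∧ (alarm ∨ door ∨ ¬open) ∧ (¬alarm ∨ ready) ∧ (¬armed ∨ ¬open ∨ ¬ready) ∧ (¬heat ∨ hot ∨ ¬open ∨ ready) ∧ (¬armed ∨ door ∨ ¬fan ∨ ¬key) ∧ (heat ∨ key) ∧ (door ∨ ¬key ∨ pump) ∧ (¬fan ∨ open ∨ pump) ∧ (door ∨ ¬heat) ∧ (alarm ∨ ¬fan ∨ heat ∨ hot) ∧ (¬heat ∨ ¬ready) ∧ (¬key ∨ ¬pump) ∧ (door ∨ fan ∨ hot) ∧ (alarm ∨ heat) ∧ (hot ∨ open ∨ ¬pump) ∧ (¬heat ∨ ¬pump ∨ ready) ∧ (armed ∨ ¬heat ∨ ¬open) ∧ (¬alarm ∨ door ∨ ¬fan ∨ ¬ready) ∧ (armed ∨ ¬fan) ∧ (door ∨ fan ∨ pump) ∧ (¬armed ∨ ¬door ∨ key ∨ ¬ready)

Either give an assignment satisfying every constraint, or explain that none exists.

No satisfying assignment exists.

Case open = True:
  Clause (¬open) is falsified — contradiction.
Case open = False:
  (¬alarm) forces alarm = False.
  (alarm ∨ pump) forces pump = True.
  Clause (open ∨ ¬pump) is falsified — contradiction.
Both cases fail, so the formula is unsatisfiable.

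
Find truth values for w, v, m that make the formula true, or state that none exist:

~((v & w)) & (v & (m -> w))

w = False; v = True; m = False

  ~((v & w)) = True
    v & w = False
  v & (m -> w) = True
    m -> w = True
Both conjuncts True, so the formula holds.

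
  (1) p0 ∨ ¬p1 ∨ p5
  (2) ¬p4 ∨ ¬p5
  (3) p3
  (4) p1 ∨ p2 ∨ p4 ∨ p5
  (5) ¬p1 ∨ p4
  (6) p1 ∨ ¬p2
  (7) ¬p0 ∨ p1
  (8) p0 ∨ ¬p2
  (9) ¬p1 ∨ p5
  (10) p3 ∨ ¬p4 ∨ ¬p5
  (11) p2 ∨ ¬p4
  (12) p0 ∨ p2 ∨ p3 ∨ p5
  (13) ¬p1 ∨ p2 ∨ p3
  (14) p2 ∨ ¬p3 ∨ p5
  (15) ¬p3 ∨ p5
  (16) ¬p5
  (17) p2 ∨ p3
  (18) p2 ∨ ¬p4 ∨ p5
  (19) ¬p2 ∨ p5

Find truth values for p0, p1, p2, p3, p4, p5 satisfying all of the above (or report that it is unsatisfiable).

The formula is unsatisfiable.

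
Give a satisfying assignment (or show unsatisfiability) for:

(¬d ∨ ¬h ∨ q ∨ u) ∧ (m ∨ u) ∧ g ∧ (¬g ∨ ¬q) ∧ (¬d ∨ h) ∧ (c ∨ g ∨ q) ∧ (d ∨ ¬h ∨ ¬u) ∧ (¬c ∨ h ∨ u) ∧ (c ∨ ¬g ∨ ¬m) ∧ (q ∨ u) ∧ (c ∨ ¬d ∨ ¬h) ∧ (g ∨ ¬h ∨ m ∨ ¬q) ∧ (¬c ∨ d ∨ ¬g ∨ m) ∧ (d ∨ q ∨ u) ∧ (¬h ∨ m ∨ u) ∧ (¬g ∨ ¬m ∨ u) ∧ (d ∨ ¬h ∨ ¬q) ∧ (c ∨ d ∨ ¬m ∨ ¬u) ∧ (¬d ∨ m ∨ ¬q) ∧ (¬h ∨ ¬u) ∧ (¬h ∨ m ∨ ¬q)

c = True, g = True, u = True, q = False, d = False, m = True, h = False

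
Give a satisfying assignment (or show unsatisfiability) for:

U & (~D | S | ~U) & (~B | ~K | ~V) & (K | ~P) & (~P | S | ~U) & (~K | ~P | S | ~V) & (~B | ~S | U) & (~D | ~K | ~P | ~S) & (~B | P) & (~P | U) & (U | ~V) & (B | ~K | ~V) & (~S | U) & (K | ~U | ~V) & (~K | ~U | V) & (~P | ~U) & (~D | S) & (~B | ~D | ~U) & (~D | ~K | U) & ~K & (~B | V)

U=T, D=F, K=F, S=T, B=F, V=F, P=F

Unit clause (U) forces U = True.
In (~P | ~U) only ~P is left, so P = False.
Unit clause (~K) forces K = False.
In (~B | P) only ~B is left, so B = False.
In (K | ~U | ~V) only ~V is left, so V = False.
Set D = False.
Set S = True.
All clauses satisfied.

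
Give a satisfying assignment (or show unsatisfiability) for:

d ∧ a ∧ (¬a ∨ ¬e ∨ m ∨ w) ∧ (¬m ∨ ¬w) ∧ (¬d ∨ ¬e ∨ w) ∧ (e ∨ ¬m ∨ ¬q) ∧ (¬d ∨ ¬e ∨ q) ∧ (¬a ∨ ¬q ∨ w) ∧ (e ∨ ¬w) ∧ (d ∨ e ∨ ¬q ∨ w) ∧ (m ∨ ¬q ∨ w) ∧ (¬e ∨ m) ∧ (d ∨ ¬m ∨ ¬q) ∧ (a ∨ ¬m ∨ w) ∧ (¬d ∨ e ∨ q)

Case e = True:
  (d) forces d = True.
  (a) forces a = True.
  (¬d ∨ ¬e ∨ w) forces w = True.
  (¬m ∨ ¬w) forces m = False.
  Clause (¬e ∨ m) is falsified — contradiction.
Case e = False:
  (d) forces d = True.
  (a) forces a = True.
  (e ∨ ¬w) forces w = False.
  (¬a ∨ ¬q ∨ w) forces q = False.
  Clause (¬d ∨ e ∨ q) is falsified — contradiction.
Both cases fail, so the formula is unsatisfiable.

UNSATISFIABLE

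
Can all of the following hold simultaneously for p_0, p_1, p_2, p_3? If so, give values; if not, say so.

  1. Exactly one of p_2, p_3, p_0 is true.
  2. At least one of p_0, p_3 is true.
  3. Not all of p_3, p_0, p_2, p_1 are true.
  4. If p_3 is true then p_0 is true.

p_0=T, p_1=T, p_2=F, p_3=F

  (1) {p_2, p_3, p_0}: 1 true — exactly one ✓
  (2) {p_0, p_3}: 1 true — at least one ✓
  (3) {p_3, p_0, p_2, p_1}: 2/4 true — not all ✓
  (4) p_3=F ⇒ p_0: vacuous ✓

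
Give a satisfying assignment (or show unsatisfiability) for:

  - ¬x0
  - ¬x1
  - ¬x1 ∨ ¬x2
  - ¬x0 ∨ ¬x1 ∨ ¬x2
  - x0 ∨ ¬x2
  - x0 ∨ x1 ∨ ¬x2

Unit clause (¬x0) forces x0 = False.
Unit clause (¬x1) forces x1 = False.
In (x0 ∨ ¬x2) only ¬x2 is left, so x2 = False.
Check each clause:
  (¬x0): ¬x0 holds.
  (¬x1): ¬x1 holds.
  (¬x1 ∨ ¬x2): ¬x1 holds.
  (¬x0 ∨ ¬x1 ∨ ¬x2): ¬x0 holds.
  (x0 ∨ ¬x2): ¬x2 holds.
  (x0 ∨ x1 ∨ ¬x2): ¬x2 holds.
All clauses satisfied.

x0=F, x1=F, x2=F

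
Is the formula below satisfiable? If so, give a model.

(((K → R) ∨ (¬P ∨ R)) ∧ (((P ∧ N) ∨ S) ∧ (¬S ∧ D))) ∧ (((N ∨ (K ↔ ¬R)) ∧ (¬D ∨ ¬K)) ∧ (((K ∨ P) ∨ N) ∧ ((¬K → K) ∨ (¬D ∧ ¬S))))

Unsatisfiable

Case D = True: the formula simplifies to (((K → R) ∨ (¬P ∨ R)) ∧ (((P ∧ N) ∨ S) ∧ ¬S)) ∧ (((N ∨ (K ↔ ¬R)) ∧ ¬K) ∧ (((K ∨ P) ∨ N) ∧ (¬K → K))).
  K = True: the conjunct ¬K is False.
  K = False: the conjunct ¬K → K becomes ¬False → False = False.
Case D = False: the conjunct D is False.
Both cases fail — unsatisfiable.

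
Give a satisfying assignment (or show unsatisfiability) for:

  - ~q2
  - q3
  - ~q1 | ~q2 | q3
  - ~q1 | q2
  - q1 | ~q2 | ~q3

q1=F, q2=F, q3=T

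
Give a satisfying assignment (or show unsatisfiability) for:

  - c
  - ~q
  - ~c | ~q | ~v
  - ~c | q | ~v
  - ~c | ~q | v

Unit clause (c) forces c = True.
Unit clause (~q) forces q = False.
In (~c | q | ~v) only ~v is left, so v = False.
Check each clause:
  (c): c holds.
  (~q): ~q holds.
  (~c | ~q | ~v): ~q holds.
  (~c | q | ~v): ~v holds.
  (~c | ~q | v): ~q holds.
All clauses satisfied.

v = False, c = True, q = False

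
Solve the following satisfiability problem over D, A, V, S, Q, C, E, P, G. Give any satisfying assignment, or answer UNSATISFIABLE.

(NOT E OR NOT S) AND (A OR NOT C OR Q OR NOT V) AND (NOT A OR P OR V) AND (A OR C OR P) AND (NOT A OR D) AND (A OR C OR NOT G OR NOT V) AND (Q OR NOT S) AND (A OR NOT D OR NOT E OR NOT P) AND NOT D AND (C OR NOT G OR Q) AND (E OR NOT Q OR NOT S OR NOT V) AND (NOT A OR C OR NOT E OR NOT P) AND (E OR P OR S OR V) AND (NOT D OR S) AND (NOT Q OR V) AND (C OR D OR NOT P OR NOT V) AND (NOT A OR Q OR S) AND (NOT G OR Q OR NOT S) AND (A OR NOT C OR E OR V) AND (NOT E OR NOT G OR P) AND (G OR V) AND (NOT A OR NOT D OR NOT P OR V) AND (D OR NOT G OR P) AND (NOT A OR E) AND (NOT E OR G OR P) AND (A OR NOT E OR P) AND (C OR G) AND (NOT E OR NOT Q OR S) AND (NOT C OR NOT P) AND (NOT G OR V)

D = False, A = False, V = True, S = False, Q = True, C = True, E = False, P = False, G = False

Unit clause (NOT D) forces D = False.
In (NOT A OR D) only NOT A is left, so A = False.
Try V = False:
  (NOT Q OR V) forces Q = False.
  (Q OR NOT S) forces S = False.
  (G OR V) forces G = True.
  clause (NOT G OR V) is falsified — backtrack.
So V = True.
Set S = False.
Set Q = True.
  then (NOT E OR NOT Q OR S) forces E = False.
Try C = False:
  (A OR C OR P) forces P = True.
  clause (C OR D OR NOT P OR NOT V) is falsified — backtrack.
So C = True.
  then (NOT C OR NOT P) forces P = False.
  then (D OR NOT G OR P) forces G = False.
All clauses satisfied.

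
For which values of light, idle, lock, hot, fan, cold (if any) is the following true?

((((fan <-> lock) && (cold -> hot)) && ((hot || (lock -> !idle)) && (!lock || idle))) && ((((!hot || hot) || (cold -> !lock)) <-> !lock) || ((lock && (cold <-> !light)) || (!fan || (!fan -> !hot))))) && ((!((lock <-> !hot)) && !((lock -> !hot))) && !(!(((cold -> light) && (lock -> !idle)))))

Case hot = True: the formula simplifies to (((fan <-> lock) && (!lock || idle)) && (!lock || ((lock && (cold <-> !light)) || (!fan || fan)))) && ((!(!lock) && !(!lock)) && !(!(((cold -> light) && (lock -> !idle))))).
  lock = True: simplifies to ((fan && idle) && ((cold <-> !light) || (!fan || fan))) && !(!(((cold -> light) && !idle))).
    idle = True: the conjunct !(!(((cold -> light) && !idle))) becomes !(!False) = False.
    idle = False: the conjunct idle is False.
  lock = False: the conjunct !(!lock) becomes !(!False) = False.
Case hot = False: the conjunct !((lock -> !hot)) becomes !((lock -> True)) = False.
Both cases fail — unsatisfiable.

Unsatisfiable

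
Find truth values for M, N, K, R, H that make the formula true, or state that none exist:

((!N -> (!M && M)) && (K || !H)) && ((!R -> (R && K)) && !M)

M: False, N: True, K: True, R: True, H: True

  (!N -> (!M && M)) && (K || !H) = True
    !N -> (!M && M) = True
      !N = False
      !M && M = False
        !M = True
    K || !H = True
      !H = False
  (!R -> (R && K)) && !M = True
    !R -> (R && K) = True
      !R = False
      R && K = True
    !M = True
Both conjuncts True, so the formula holds.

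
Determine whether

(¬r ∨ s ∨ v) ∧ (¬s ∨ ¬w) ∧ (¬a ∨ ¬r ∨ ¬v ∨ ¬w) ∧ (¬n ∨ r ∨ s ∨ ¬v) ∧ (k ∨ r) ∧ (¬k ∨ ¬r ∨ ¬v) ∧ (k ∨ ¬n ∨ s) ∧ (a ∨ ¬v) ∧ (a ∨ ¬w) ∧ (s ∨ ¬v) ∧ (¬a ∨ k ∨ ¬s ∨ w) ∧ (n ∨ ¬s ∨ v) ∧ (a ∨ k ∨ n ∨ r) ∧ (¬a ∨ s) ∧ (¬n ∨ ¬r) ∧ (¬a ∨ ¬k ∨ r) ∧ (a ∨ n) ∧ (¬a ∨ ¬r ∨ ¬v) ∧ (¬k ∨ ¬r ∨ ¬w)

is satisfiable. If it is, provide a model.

Set a = False.
  then (a ∨ ¬v) forces v = False.
  then (a ∨ ¬w) forces w = False.
  then (a ∨ n) forces n = True.
  then (¬n ∨ ¬r) forces r = False.
  then (k ∨ r) forces k = True.
Set s = True.
All clauses satisfied.

a = False, k = True, r = False, s = True, w = False, v = False, n = True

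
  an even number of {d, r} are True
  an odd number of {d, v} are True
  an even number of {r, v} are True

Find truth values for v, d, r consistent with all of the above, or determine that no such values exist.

The formula is unsatisfiable.

Adding constraints 1, 2, 3 mod 2: every variable appears an even number of times on the left, so the left side is 0.
But the right sides sum to 1 (mod 2). 0 ≠ 1 — the system is inconsistent.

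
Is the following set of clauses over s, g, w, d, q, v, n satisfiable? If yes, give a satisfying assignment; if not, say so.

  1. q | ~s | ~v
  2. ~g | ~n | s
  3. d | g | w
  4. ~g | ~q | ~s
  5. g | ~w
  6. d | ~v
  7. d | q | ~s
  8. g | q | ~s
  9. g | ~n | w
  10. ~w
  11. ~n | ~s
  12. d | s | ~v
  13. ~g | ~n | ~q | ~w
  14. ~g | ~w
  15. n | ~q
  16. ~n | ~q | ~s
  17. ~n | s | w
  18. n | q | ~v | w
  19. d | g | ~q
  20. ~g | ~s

Unit clause (~w) forces w = False.
Set s = False.
  then (~n | s | w) forces n = False.
  then (n | ~q) forces q = False.
  then (n | q | ~v | w) forces v = False.
Set g = True.
Set d = True.
All clauses satisfied.

s = False, g = True, w = False, d = True, q = False, v = False, n = False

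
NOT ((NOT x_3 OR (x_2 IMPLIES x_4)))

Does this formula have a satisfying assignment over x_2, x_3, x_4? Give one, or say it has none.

x_2=T; x_3=T; x_4=F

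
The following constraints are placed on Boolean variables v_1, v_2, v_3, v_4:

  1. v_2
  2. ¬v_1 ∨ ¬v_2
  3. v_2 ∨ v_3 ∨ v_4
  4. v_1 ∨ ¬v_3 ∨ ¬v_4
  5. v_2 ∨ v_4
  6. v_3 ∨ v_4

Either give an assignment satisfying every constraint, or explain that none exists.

Unit clause (v_2) forces v_2 = True.
In (¬v_1 ∨ ¬v_2) only ¬v_1 is left, so v_1 = False.
Set v_3 = True.
  then (v_1 ∨ ¬v_3 ∨ ¬v_4) forces v_4 = False.
Check each clause:
  (v_2): v_2 holds.
  (¬v_1 ∨ ¬v_2): ¬v_1 holds.
  (v_2 ∨ v_3 ∨ v_4): v_2 holds.
  (v_1 ∨ ¬v_3 ∨ ¬v_4): ¬v_4 holds.
  (v_2 ∨ v_4): v_2 holds.
  (v_3 ∨ v_4): v_3 holds.
All clauses satisfied.

v_1: False, v_2: True, v_3: True, v_4: False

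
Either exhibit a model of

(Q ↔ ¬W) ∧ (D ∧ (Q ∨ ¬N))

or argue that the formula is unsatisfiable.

W=F, D=T, Q=T, N=F

  Q ↔ ¬W = True
    ¬W = True
  D ∧ (Q ∨ ¬N) = True
    Q ∨ ¬N = True
      ¬N = True
Both conjuncts True, so the formula holds.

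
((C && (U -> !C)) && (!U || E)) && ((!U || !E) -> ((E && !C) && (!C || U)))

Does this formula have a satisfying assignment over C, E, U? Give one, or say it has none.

The formula is unsatisfiable.

Case C = True: the formula simplifies to (!U && (!U || E)) && !((!U || !E)).
  U = True: the conjunct !U is False.
  U = False: the conjunct !((!U || !E)) becomes !((True || !E)) = False.
Case C = False: the conjunct C is False.
Both cases fail — unsatisfiable.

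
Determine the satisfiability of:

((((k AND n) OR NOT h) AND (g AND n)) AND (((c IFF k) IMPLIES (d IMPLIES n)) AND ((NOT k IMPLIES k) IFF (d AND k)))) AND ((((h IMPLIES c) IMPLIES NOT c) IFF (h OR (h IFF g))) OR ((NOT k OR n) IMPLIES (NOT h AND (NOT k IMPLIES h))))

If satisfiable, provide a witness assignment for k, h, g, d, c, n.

k = True; h = True; g = True; d = True; c = False; n = True

  (((k AND n) OR NOT h) AND (g AND n)) AND (((c IFF k) IMPLIES (d IMPLIES n)) AND ((NOT k IMPLIES k) IFF (d AND k))) = True
    ((k AND n) OR NOT h) AND (g AND n) = True
      (k AND n) OR NOT h = True
        k AND n = True
        NOT h = False
      g AND n = True
    ((c IFF k) IMPLIES (d IMPLIES n)) AND ((NOT k IMPLIES k) IFF (d AND k)) = True
      (c IFF k) IMPLIES (d IMPLIES n) = True
        c IFF k = False
        d IMPLIES n = True
      (NOT k IMPLIES k) IFF (d AND k) = True
        NOT k IMPLIES k = True
          NOT k = False
        d AND k = True
  (((h IMPLIES c) IMPLIES NOT c) IFF (h OR (h IFF g))) OR ((NOT k OR n) IMPLIES (NOT h AND (NOT k IMPLIES h))) = True
    ((h IMPLIES c) IMPLIES NOT c) IFF (h OR (h IFF g)) = True
      (h IMPLIES c) IMPLIES NOT c = True
        h IMPLIES c = False
        NOT c = True
      h OR (h IFF g) = True
        h IFF g = True
    (NOT k OR n) IMPLIES (NOT h AND (NOT k IMPLIES h)) = False
      NOT k OR n = True
        NOT k = False
      NOT h AND (NOT k IMPLIES h) = False
        NOT h = False
        NOT k IMPLIES h = True
          NOT k = False
Both conjuncts True, so the formula holds.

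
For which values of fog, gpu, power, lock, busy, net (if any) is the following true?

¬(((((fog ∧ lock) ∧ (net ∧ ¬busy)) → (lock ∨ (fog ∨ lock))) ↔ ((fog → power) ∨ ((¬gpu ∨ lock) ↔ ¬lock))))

fog=T, gpu=T, power=F, lock=F, busy=T, net=F

  ¬(((((fog ∧ lock) ∧ (net ∧ ¬busy)) → (lock ∨ (fog ∨ lock))) ↔ ((fog → power) ∨ ((¬gpu ∨ lock) ↔ ¬lock)))) = True
    (((fog ∧ lock) ∧ (net ∧ ¬busy)) → (lock ∨ (fog ∨ lock))) ↔ ((fog → power) ∨ ((¬gpu ∨ lock) ↔ ¬lock)) = False
      ((fog ∧ lock) ∧ (net ∧ ¬busy)) → (lock ∨ (fog ∨ lock)) = True
        (fog ∧ lock) ∧ (net ∧ ¬busy) = False
          fog ∧ lock = False
          net ∧ ¬busy = False
            ¬busy = False
        lock ∨ (fog ∨ lock) = True
          fog ∨ lock = True
      (fog → power) ∨ ((¬gpu ∨ lock) ↔ ¬lock) = False
        fog → power = False
        (¬gpu ∨ lock) ↔ ¬lock = False
          ¬gpu ∨ lock = False
            ¬gpu = False
          ¬lock = True
The formula evaluates to True.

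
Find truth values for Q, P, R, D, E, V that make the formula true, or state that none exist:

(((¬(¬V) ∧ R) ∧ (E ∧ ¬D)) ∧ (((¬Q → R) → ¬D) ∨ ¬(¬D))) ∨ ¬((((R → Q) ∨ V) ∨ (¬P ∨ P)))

Q = True, P = False, R = True, D = False, E = True, V = True

  (((¬(¬V) ∧ R) ∧ (E ∧ ¬D)) ∧ (((¬Q → R) → ¬D) ∨ ¬(¬D))) ∨ ¬((((R → Q) ∨ V) ∨ (¬P ∨ P))) = True
    ((¬(¬V) ∧ R) ∧ (E ∧ ¬D)) ∧ (((¬Q → R) → ¬D) ∨ ¬(¬D)) = True
      (¬(¬V) ∧ R) ∧ (E ∧ ¬D) = True
        ¬(¬V) ∧ R = True
          ¬(¬V) = True
            ¬V = False
        E ∧ ¬D = True
          ¬D = True
      ((¬Q → R) → ¬D) ∨ ¬(¬D) = True
        (¬Q → R) → ¬D = True
          ¬Q → R = True
            ¬Q = False
          ¬D = True
        ¬(¬D) = False
          ¬D = True
    ¬((((R → Q) ∨ V) ∨ (¬P ∨ P))) = False
      ((R → Q) ∨ V) ∨ (¬P ∨ P) = True
        (R → Q) ∨ V = True
          R → Q = True
        ¬P ∨ P = True
          ¬P = True
The formula evaluates to True.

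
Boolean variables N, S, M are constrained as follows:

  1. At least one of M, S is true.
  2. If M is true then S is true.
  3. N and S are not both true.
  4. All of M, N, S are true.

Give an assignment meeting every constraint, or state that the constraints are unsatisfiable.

The formula is unsatisfiable.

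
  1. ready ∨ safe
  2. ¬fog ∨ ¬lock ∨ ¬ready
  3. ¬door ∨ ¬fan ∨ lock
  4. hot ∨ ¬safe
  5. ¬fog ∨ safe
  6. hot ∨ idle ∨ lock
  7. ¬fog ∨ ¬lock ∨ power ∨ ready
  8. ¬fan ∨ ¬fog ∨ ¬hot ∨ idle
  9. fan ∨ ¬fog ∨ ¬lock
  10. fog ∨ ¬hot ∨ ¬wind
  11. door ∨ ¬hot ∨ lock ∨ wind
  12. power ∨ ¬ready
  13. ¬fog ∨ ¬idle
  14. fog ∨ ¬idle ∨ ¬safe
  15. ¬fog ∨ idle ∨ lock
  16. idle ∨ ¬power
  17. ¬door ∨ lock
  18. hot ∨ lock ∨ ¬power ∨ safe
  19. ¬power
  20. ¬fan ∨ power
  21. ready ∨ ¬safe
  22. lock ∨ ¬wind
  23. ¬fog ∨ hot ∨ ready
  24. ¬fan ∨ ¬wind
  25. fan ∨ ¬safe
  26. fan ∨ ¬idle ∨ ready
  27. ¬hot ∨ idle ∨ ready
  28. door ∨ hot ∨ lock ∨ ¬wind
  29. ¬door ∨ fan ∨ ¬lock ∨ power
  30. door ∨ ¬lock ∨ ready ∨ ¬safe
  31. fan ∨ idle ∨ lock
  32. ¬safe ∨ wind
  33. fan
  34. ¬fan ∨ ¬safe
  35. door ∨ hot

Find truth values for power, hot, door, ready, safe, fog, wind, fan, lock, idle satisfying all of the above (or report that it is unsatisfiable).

Case fan = True:
  (¬power) forces power = False.
  Clause (¬fan ∨ power) is falsified — contradiction.
Case fan = False:
  Clause (fan) is falsified — contradiction.
Both cases fail, so the formula is unsatisfiable.

The formula is unsatisfiable.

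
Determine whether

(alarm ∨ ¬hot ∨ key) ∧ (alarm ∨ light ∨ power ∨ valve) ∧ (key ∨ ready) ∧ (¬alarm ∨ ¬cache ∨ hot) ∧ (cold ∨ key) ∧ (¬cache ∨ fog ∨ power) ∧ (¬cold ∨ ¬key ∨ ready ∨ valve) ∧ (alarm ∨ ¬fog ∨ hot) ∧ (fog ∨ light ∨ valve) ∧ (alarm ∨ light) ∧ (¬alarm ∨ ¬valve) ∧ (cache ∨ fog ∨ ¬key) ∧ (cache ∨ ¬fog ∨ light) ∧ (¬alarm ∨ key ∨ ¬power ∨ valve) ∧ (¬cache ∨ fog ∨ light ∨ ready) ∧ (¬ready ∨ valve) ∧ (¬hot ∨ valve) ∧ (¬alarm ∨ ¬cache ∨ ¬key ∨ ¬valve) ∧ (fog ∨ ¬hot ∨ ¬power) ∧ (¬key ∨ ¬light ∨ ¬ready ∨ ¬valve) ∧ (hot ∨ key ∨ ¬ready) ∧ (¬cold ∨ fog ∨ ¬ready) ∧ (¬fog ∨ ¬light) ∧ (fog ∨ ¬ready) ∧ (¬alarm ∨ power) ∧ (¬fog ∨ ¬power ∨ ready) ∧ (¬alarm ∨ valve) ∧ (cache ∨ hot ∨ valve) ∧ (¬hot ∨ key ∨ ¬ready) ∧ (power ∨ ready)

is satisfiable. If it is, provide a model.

ready=F; hot=F; cold=F; light=T; fog=F; power=T; key=T; alarm=F; cache=T; valve=T

Set ready = False.
  then (key ∨ ready) forces key = True.
  then (power ∨ ready) forces power = True.
  then (¬fog ∨ ¬power ∨ ready) forces fog = False.
  then (cache ∨ fog ∨ ¬key) forces cache = True.
  then (¬cache ∨ fog ∨ light ∨ ready) forces light = True.
  then (fog ∨ ¬hot ∨ ¬power) forces hot = False.
  then (¬alarm ∨ ¬cache ∨ hot) forces alarm = False.
Set cold = False.
Set valve = True.
All clauses satisfied.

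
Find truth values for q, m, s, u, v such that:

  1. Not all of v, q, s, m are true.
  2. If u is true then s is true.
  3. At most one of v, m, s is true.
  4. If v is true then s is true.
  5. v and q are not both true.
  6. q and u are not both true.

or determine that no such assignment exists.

q=T, m=F, s=T, u=F, v=F

  (1) {v, q, s, m}: 2/4 true — not all ✓
  (2) u=F ⇒ s: vacuous ✓
  (3) {v, m, s}: 1 true — at most one ✓
  (4) v=F ⇒ s: vacuous ✓
  (5) v=F, q=T — not both ✓
  (6) q=T, u=F — not both ✓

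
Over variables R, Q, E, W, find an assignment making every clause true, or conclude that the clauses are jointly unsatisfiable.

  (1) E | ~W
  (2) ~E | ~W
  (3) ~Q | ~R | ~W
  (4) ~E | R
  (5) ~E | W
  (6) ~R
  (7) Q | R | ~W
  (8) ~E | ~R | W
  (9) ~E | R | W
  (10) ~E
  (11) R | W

Case R = True:
  Clause (~R) is falsified — contradiction.
Case R = False:
  (~E | R) forces E = False.
  (E | ~W) forces W = False.
  Clause (R | W) is falsified — contradiction.
Both cases fail, so the formula is unsatisfiable.

UNSATISFIABLE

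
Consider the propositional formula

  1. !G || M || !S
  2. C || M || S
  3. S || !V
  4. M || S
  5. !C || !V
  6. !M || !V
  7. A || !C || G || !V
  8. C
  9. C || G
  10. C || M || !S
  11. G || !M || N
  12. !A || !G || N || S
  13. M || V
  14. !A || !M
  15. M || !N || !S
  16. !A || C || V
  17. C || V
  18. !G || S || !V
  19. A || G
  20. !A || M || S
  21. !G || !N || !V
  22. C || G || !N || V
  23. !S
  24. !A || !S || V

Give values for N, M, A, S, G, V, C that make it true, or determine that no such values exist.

Unit clause (C) forces C = True.
Unit clause (!S) forces S = False.
In (S || !V) only !V is left, so V = False.
In (M || S) only M is left, so M = True.
In (!A || !M) only !A is left, so A = False.
In (A || G) only G is left, so G = True.
Set N = True.
All clauses satisfied.

N=T, M=T, A=F, S=F, G=T, V=F, C=T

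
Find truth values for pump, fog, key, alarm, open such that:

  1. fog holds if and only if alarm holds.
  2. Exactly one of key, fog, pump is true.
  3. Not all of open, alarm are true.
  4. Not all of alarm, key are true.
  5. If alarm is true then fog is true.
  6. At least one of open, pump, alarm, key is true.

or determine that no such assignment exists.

pump = False; fog = True; key = False; alarm = True; open = False

  (1) fog=T, alarm=T — same ✓
  (2) {key, fog, pump}: 1 true — exactly one ✓
  (3) {open, alarm}: 1/2 true — not all ✓
  (4) {alarm, key}: 1/2 true — not all ✓
  (5) alarm=T ⇒ fog: T ✓
  (6) {open, pump, alarm, key}: 1 true — at least one ✓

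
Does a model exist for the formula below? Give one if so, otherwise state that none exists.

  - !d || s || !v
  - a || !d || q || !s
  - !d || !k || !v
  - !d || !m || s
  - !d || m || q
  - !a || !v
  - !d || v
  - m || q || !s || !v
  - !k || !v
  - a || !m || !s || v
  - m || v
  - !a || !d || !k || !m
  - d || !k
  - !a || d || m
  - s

s = True, q = True, v = False, m = True, k = False, d = False, a = True

Unit clause (s) forces s = True.
Set q = True.
Set v = False.
  then (!d || v) forces d = False.
  then (m || v) forces m = True.
  then (d || !k) forces k = False.
  then (a || !m || !s || v) forces a = True.
All clauses satisfied.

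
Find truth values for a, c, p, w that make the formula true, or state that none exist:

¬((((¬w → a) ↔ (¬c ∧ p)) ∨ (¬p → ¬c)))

a=T, c=T, p=F, w=T

  ¬((((¬w → a) ↔ (¬c ∧ p)) ∨ (¬p → ¬c))) = True
    ((¬w → a) ↔ (¬c ∧ p)) ∨ (¬p → ¬c) = False
      (¬w → a) ↔ (¬c ∧ p) = False
        ¬w → a = True
          ¬w = False
        ¬c ∧ p = False
          ¬c = False
      ¬p → ¬c = False
        ¬p = True
        ¬c = False
The formula evaluates to True.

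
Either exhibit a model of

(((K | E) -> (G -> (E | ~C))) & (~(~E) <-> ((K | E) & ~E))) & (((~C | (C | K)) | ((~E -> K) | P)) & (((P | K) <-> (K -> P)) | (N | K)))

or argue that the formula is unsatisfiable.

C=F; K=F; P=T; N=F; G=F; E=F

  ((K | E) -> (G -> (E | ~C))) & (~(~E) <-> ((K | E) & ~E)) = True
    (K | E) -> (G -> (E | ~C)) = True
      K | E = False
      G -> (E | ~C) = True
        E | ~C = True
          ~C = True
    ~(~E) <-> ((K | E) & ~E) = True
      ~(~E) = False
        ~E = True
      (K | E) & ~E = False
        K | E = False
        ~E = True
  ((~C | (C | K)) | ((~E -> K) | P)) & (((P | K) <-> (K -> P)) | (N | K)) = True
    (~C | (C | K)) | ((~E -> K) | P) = True
      ~C | (C | K) = True
        ~C = True
        C | K = False
      (~E -> K) | P = True
        ~E -> K = False
          ~E = True
    ((P | K) <-> (K -> P)) | (N | K) = True
      (P | K) <-> (K -> P) = True
        P | K = True
        K -> P = True
      N | K = False
Both conjuncts True, so the formula holds.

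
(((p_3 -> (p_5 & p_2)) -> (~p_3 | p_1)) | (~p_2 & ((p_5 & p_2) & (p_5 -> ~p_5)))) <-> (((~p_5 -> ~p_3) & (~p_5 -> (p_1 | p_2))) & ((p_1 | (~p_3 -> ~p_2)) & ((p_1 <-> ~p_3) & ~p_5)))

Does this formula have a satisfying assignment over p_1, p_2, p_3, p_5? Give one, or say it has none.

p_1=T; p_2=F; p_3=F; p_5=F

  (((p_3 -> (p_5 & p_2)) -> (~p_3 | p_1)) | (~p_2 & ((p_5 & p_2) & (p_5 -> ~p_5)))) <-> (((~p_5 -> ~p_3) & (~p_5 -> (p_1 | p_2))) & ((p_1 | (~p_3 -> ~p_2)) & ((p_1 <-> ~p_3) & ~p_5))) = True
    ((p_3 -> (p_5 & p_2)) -> (~p_3 | p_1)) | (~p_2 & ((p_5 & p_2) & (p_5 -> ~p_5))) = True
      (p_3 -> (p_5 & p_2)) -> (~p_3 | p_1) = True
        p_3 -> (p_5 & p_2) = True
          p_5 & p_2 = False
        ~p_3 | p_1 = True
          ~p_3 = True
      ~p_2 & ((p_5 & p_2) & (p_5 -> ~p_5)) = False
        ~p_2 = True
        (p_5 & p_2) & (p_5 -> ~p_5) = False
          p_5 & p_2 = False
          p_5 -> ~p_5 = True
            ~p_5 = True
    ((~p_5 -> ~p_3) & (~p_5 -> (p_1 | p_2))) & ((p_1 | (~p_3 -> ~p_2)) & ((p_1 <-> ~p_3) & ~p_5)) = True
      (~p_5 -> ~p_3) & (~p_5 -> (p_1 | p_2)) = True
        ~p_5 -> ~p_3 = True
          ~p_5 = True
          ~p_3 = True
        ~p_5 -> (p_1 | p_2) = True
          ~p_5 = True
          p_1 | p_2 = True
      (p_1 | (~p_3 -> ~p_2)) & ((p_1 <-> ~p_3) & ~p_5) = True
        p_1 | (~p_3 -> ~p_2) = True
          ~p_3 -> ~p_2 = True
            ~p_3 = True
            ~p_2 = True
        (p_1 <-> ~p_3) & ~p_5 = True
          p_1 <-> ~p_3 = True
            ~p_3 = True
          ~p_5 = True
The formula evaluates to True.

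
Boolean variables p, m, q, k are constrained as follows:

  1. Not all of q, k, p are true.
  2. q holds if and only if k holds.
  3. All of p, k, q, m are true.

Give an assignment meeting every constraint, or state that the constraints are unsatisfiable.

Case p = True:
  (3) forces k = True.
  (1) with k=T, p=T forces q = False.
  Constraint (2) is violated (q=F, k=T) — contradiction.
Case p = False:
  Constraint (3) is violated (p=F) — contradiction.
Both cases fail — unsatisfiable.

No satisfying assignment exists.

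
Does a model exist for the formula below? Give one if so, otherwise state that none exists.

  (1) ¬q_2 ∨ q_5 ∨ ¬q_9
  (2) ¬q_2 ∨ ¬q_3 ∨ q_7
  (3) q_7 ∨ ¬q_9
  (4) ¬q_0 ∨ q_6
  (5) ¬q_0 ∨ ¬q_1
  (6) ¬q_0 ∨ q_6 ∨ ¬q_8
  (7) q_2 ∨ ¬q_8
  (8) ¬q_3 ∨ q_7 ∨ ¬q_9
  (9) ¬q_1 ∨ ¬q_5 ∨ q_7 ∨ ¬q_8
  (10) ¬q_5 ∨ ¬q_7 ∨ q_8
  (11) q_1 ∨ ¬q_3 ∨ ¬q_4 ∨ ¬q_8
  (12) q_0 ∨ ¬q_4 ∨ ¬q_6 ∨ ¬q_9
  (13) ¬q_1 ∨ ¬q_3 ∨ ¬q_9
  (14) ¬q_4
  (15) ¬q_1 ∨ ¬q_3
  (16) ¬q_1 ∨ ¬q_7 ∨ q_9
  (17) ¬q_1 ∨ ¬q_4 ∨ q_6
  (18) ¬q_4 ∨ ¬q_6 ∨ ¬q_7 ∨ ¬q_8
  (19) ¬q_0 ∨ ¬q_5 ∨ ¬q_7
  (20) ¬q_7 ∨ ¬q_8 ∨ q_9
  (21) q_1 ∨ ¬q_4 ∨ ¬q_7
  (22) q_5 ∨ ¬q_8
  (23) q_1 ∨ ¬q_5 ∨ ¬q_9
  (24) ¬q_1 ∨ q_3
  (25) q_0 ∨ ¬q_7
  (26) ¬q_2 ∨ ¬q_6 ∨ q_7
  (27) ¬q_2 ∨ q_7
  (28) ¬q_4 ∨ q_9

Unit clause (¬q_4) forces q_4 = False.
Set q_0 = True.
  then (¬q_0 ∨ q_6) forces q_6 = True.
  then (¬q_0 ∨ ¬q_1) forces q_1 = False.
Set q_2 = False.
  then (q_2 ∨ ¬q_8) forces q_8 = False.
Set q_3 = True.
Set q_5 = True.
  then (¬q_5 ∨ ¬q_7 ∨ q_8) forces q_7 = False.
  then (q_1 ∨ ¬q_5 ∨ ¬q_9) forces q_9 = False.
All clauses satisfied.

q_0=T, q_1=F, q_2=F, q_3=T, q_4=F, q_5=T, q_6=T, q_7=F, q_8=F, q_9=F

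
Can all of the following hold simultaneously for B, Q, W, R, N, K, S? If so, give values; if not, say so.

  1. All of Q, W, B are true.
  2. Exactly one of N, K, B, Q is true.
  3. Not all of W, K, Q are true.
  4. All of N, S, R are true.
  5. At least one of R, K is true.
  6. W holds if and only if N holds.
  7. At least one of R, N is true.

Unsatisfiable

Case B = True:
  (1) forces Q = True.
  Constraint (2) is violated (B=T, Q=T) — contradiction.
Case B = False:
  Constraint (1) is violated (B=F) — contradiction.
Both cases fail — unsatisfiable.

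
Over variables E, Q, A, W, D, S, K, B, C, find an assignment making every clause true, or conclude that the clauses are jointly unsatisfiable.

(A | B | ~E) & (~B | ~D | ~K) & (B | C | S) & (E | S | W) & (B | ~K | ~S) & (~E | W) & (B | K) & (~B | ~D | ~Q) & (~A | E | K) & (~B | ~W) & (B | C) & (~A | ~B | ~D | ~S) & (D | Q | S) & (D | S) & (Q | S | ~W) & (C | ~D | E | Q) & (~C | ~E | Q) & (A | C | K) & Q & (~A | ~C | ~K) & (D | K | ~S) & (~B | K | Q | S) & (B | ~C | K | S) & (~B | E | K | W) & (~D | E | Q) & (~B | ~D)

Unit clause (Q) forces Q = True.
Set E = False.
Set A = False.
Set W = True.
  then (~B | ~W) forces B = False.
  then (B | C) forces C = True.
  then (B | K) forces K = True.
  then (B | ~K | ~S) forces S = False.
  then (D | S) forces D = True.
All clauses satisfied.

E: False, Q: True, A: False, W: True, D: True, S: False, K: True, B: False, C: True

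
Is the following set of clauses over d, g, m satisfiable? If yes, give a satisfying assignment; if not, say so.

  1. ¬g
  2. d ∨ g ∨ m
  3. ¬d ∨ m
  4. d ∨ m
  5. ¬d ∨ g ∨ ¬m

Unit clause (¬g) forces g = False.
Try d = True:
  (¬d ∨ m) forces m = True.
  clause (¬d ∨ g ∨ ¬m) is falsified — backtrack.
So d = False.
  then (d ∨ g ∨ m) forces m = True.
All clauses satisfied.

d = False, g = False, m = True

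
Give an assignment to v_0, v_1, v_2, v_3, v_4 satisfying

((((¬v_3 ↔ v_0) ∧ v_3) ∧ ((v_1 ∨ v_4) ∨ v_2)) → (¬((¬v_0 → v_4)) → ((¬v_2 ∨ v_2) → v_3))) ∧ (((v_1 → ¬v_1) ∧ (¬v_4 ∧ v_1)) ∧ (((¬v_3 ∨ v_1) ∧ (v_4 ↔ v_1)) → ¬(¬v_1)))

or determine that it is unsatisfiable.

Case v_1 = True: the conjunct v_1 → ¬v_1 becomes True → ¬True = False.
Case v_1 = False: the conjunct v_1 is False.
Both cases fail — unsatisfiable.

Unsatisfiable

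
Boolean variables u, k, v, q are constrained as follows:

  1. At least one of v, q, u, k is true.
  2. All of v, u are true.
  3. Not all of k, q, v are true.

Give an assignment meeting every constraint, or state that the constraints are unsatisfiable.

u: True, k: False, v: True, q: False

  (1) {v, q, u, k}: 2 true — at least one ✓
  (2) {v, u}: all 2 true ✓
  (3) {k, q, v}: 1/3 true — not all ✓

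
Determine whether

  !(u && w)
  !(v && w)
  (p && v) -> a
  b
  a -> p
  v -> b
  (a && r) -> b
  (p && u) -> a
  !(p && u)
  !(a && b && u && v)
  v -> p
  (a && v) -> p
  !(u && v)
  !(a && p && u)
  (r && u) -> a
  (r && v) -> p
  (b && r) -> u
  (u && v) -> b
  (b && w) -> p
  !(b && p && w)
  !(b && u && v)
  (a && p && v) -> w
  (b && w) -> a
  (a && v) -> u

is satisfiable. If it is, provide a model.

v = False; w = False; r = False; p = True; a = True; b = True; u = False

Unit clause (b) forces b = True.
Try v = True:
  (p || !v) forces p = True.
  (!b || !p || !w) forces w = False.
  (!a || !p || !v || w) forces a = False.
  clause (a || !p || !v) is falsified — backtrack.
So v = False.
Try w = True:
  (!b || !p || !w) forces p = False.
  clause (!b || p || !w) is falsified — backtrack.
So w = False.
Set r = False.
Set p = True.
  then (!p || !u) forces u = False.
Set a = True.
All clauses satisfied.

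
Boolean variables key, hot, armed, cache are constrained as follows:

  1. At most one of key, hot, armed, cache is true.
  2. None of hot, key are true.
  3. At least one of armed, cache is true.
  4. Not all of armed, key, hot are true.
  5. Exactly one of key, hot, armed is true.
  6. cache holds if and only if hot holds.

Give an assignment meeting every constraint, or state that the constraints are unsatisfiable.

key: False, hot: False, armed: True, cache: False

  (1) {key, hot, armed, cache}: 1 true — at most one ✓
  (2) {hot, key}: 0 true — none ✓
  (3) {armed, cache}: 1 true — at least one ✓
  (4) {armed, key, hot}: 1/3 true — not all ✓
  (5) {key, hot, armed}: 1 true — exactly one ✓
  (6) cache=F, hot=F — same ✓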